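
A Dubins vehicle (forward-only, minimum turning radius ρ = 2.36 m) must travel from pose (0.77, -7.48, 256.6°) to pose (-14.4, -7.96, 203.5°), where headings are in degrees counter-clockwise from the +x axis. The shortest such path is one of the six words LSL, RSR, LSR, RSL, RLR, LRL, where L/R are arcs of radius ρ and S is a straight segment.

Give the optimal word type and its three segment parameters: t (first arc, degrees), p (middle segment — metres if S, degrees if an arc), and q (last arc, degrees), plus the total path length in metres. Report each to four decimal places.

RSL: t = 84.0926°, p = 11.4152 m, q = 30.9926°, L = 16.1555 m

Let ψ = atan2(Δy, Δx) = atan2(-0.48, -15.17) = -178.1877° be the start→goal bearing.
Normalize: d = |goal − start| / ρ = 15.177592/2.36 = 6.431183, α = (θ_start − ψ) mod 360° = 74.7877° = 1.305291 rad, β = (θ_goal − ψ) mod 360° = 21.6877° = 0.378522 rad.
Common terms: sin α = 0.964960, cos α = 0.262397, sin β = 0.369547, cos β = 0.929212, cos(α−β) = 0.600420, d² = 41.360116. Work in radians in the unit-radius frame; every candidate has L = ρ·(t + p + q).
LSL: p² = 2 + d² − 2cos(α−β) + 2d(sin α − sin β) = 49.817696; p = √p² = 7.058165; φ = atan2(cos β − cos α, d + sin α − sin β) = 0.094615 rad; t = (φ − α) mod 2π = 5.072509 rad, q = (β − φ) mod 2π = 0.283906 rad → L = 2.36·(5.072509 + 7.058165 + 0.283906) = 2.36·12.414581 = 29.298410 m
RSR: p² = 2 + d² − 2cos(α−β) + 2d(sin β − sin α) = 34.500854; p = √p² = 5.873743; φ = atan2(cos α − cos β, d − sin α + sin β) = -0.113770 rad; t = (α − φ) mod 2π = 1.419061 rad, q = (φ − β) mod 2π = 5.790894 rad → L = 2.36·(1.419061 + 5.873743 + 5.790894) = 2.36·13.083698 = 30.877527 m
LSR: p² = d² − 2 + 2cos(α−β) + 2d(sin α + sin β) = 57.725876; p = √p² = 7.597755; φ = atan2(−cos α − cos β, d + sin α + sin β) − atan2(−2, p) = 0.105139 rad; t = (φ − α) mod 2π = 5.083033 rad, q = (φ − β) mod 2π = 6.009803 rad → L = 2.36·(5.083033 + 7.597755 + 6.009803) = 2.36·18.690590 = 44.109792 m
RSL: p² = d² − 2 + 2cos(α−β) − 2d(sin α + sin β) = 23.396036; p = √p² = 4.836945; φ = atan2(cos α + cos β, d − sin α − sin β) − atan2(2, p) = -0.162401 rad; t = (α − φ) mod 2π = 1.467692 rad, q = (β − φ) mod 2π = 0.540922 rad → L = 2.36·(1.467692 + 4.836945 + 0.540922) = 2.36·6.845559 = 16.155520 m
RLR: c = (6 − d² + 2cos(α−β) + 2d(sin α − sin β))/8 = -3.312607, |c| > 1 → infeasible
LRL: c = (6 − d² + 2cos(α−β) − 2d(sin α − sin β))/8 = -5.227212, |c| > 1 → infeasible
Shortest: RSL with L = 16.155520 m ≈ 16.1555 m
Convert RSL to answer units (arcs ×180/π): t = 1.467692·180/π = 84.0926°, p = ρ·p = 2.36·4.836945 = 11.4152 m, q = 0.540922·180/π = 30.9926°, L = 16.1555 m.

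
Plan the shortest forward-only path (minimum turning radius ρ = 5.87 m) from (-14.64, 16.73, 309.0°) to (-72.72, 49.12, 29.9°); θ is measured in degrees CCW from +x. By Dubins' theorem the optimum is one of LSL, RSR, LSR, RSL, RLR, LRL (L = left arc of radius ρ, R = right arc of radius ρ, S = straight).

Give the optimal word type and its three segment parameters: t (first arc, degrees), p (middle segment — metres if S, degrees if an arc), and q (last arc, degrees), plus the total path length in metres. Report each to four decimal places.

Let ψ = atan2(Δy, Δx) = atan2(32.39, -58.08) = 150.8525° be the start→goal bearing.
Normalize: d = |goal − start| / ρ = 66.501117/5.87 = 11.328981, α = (θ_start − ψ) mod 360° = 158.1475° = 2.760194 rad, β = (θ_goal − ψ) mod 360° = 239.0475° = 4.172166 rad.
Common terms: sin α = 0.372219, cos α = -0.928145, sin β = -0.857594, cos β = -0.514327, cos(α−β) = 0.158158, d² = 128.345803. Work in radians in the unit-radius frame; every candidate has L = ρ·(t + p + q).
LSL: p² = 2 + d² − 2cos(α−β) + 2d(sin α − sin β) = 157.894531; p = √p² = 12.565609; φ = atan2(cos β − cos α, d + sin α − sin β) = 0.032939 rad; t = (φ − α) mod 2π = 3.555929 rad, q = (β − φ) mod 2π = 4.139227 rad → L = 5.87·(3.555929 + 12.565609 + 4.139227) = 5.87·20.260766 = 118.930695 m
RSR: p² = 2 + d² − 2cos(α−β) + 2d(sin β − sin α) = 102.164443; p = √p² = 10.107643; φ = atan2(cos α − cos β, d − sin α + sin β) = -0.040953 rad; t = (α − φ) mod 2π = 2.801147 rad, q = (φ − β) mod 2π = 2.070067 rad → L = 5.87·(2.801147 + 10.107643 + 2.070067) = 5.87·14.978857 = 87.925889 m
LSR: p² = d² − 2 + 2cos(α−β) + 2d(sin α + sin β) = 115.664503; p = √p² = 10.754743; φ = atan2(−cos α − cos β, d + sin α + sin β) − atan2(−2, p) = 0.316113 rad; t = (φ − α) mod 2π = 3.839104 rad, q = (φ − β) mod 2π = 2.427132 rad → L = 5.87·(3.839104 + 10.754743 + 2.427132) = 5.87·17.020979 = 99.913149 m
RSL: p² = d² − 2 + 2cos(α−β) − 2d(sin α + sin β) = 137.659735; p = √p² = 11.732849; φ = atan2(cos α + cos β, d − sin α − sin β) − atan2(2, p) = -0.290332 rad; t = (α − φ) mod 2π = 3.050527 rad, q = (β − φ) mod 2π = 4.462498 rad → L = 5.87·(3.050527 + 11.732849 + 4.462498) = 5.87·19.245873 = 112.973277 m
RLR: c = (6 − d² + 2cos(α−β) + 2d(sin α − sin β))/8 = -11.770555, |c| > 1 → infeasible
LRL: c = (6 − d² + 2cos(α−β) − 2d(sin α − sin β))/8 = -18.736816, |c| > 1 → infeasible
Shortest: RSR with L = 87.925889 m ≈ 87.9259 m
Convert RSR to answer units (arcs ×180/π): t = 2.801147·180/π = 160.4939°, p = ρ·p = 5.87·10.107643 = 59.3319 m, q = 2.070067·180/π = 118.6061°, L = 87.9259 m.

RSR: t = 160.4939°, p = 59.3319 m, q = 118.6061°, L = 87.9259 m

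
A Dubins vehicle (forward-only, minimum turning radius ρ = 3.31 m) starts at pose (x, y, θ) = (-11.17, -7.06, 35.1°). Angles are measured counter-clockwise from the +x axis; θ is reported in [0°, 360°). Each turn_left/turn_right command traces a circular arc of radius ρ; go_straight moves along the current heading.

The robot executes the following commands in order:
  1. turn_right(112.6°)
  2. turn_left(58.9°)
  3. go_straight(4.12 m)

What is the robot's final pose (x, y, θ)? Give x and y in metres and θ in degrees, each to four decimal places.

(0.0454, -12.7865, 341.4000°)

set_pose: (x, y, θ) = (-11.1700, -7.0600, 35.1000°), ρ = 3.31
turn_right(112.6°): centre at ρ to the right, rotate −112.6° → (-6.0352, -9.0517, -77.5000° ≡ 282.5000°)
turn_left(58.9°): centre at ρ to the left, rotate +58.9° → (-3.8594, -11.4724, 341.4000°)
go_straight(4.12): x += 4.12·cos θ, y += 4.12·sin θ → (0.0454, -12.7865, 341.4000°)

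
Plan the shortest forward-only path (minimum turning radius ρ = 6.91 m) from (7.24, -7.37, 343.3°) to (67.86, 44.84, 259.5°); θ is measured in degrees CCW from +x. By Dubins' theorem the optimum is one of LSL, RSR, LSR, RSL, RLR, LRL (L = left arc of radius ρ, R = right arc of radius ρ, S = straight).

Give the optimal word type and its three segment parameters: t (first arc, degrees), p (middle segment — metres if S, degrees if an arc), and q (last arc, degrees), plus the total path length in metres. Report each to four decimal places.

Let ψ = atan2(Δy, Δx) = atan2(52.21, 60.62) = 40.7372° be the start→goal bearing.
Normalize: d = |goal − start| / ρ = 80.004178/6.91 = 11.578029, α = (θ_start − ψ) mod 360° = 302.5628° = 5.280716 rad, β = (θ_goal − ψ) mod 360° = 218.7628° = 3.818131 rad.
Common terms: sin α = -0.842802, cos α = 0.538223, sin β = -0.626097, cos β = -0.779745, cos(α−β) = 0.107999, d² = 134.050748. Work in radians in the unit-radius frame; every candidate has L = ρ·(t + p + q).
LSL: p² = 2 + d² − 2cos(α−β) + 2d(sin α − sin β) = 130.816714; p = √p² = 11.437513; φ = atan2(cos β − cos α, d + sin α − sin β) = -0.115489 rad; t = (φ − α) mod 2π = 0.886980 rad, q = (β − φ) mod 2π = 3.933619 rad → L = 6.91·(0.886980 + 11.437513 + 3.933619) = 6.91·16.258113 = 112.343560 m
RSR: p² = 2 + d² − 2cos(α−β) + 2d(sin β − sin α) = 140.852784; p = √p² = 11.868142; φ = atan2(cos α − cos β, d − sin α + sin β) = 0.111280 rad; t = (α − φ) mod 2π = 5.169436 rad, q = (φ − β) mod 2π = 2.576335 rad → L = 6.91·(5.169436 + 11.868142 + 2.576335) = 6.91·19.613913 = 135.532137 m
LSR: p² = d² − 2 + 2cos(α−β) + 2d(sin α + sin β) = 98.252824; p = √p² = 9.912256; φ = atan2(−cos α − cos β, d + sin α + sin β) − atan2(−2, p) = 0.222984 rad; t = (φ − α) mod 2π = 1.225453 rad, q = (φ − β) mod 2π = 2.688039 rad → L = 6.91·(1.225453 + 9.912256 + 2.688039) = 6.91·13.825748 = 95.535920 m
RSL: p² = d² − 2 + 2cos(α−β) − 2d(sin α + sin β) = 166.280669; p = √p² = 12.894986; φ = atan2(cos α + cos β, d − sin α − sin β) − atan2(2, p) = -0.172383 rad; t = (α − φ) mod 2π = 5.453099 rad, q = (β − φ) mod 2π = 3.990513 rad → L = 6.91·(5.453099 + 12.894986 + 3.990513) = 6.91·22.338599 = 154.359716 m
RLR: c = (6 − d² + 2cos(α−β) + 2d(sin α − sin β))/8 = -16.606598, |c| > 1 → infeasible
LRL: c = (6 − d² + 2cos(α−β) − 2d(sin α − sin β))/8 = -15.352089, |c| > 1 → infeasible
Shortest: LSR with L = 95.535920 m ≈ 95.5359 m
Convert LSR to answer units (arcs ×180/π): t = 1.225453·180/π = 70.2133°, p = ρ·p = 6.91·9.912256 = 68.4937 m, q = 2.688039·180/π = 154.0133°, L = 95.5359 m.

LSR: t = 70.2133°, p = 68.4937 m, q = 154.0133°, L = 95.5359 m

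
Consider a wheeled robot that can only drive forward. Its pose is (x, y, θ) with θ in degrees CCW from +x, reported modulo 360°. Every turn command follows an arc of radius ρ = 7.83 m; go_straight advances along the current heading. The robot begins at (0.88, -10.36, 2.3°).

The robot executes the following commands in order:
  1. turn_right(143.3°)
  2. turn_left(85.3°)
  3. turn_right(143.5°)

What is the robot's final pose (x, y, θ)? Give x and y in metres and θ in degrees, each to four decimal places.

(-4.4623, -46.5731, 160.8000°)

set_pose: (x, y, θ) = (0.8800, -10.3600, 2.3000°), ρ = 7.83
turn_right(143.3°): centre at ρ to the right, rotate −143.3° → (6.1218, -24.2687, -141.0000° ≡ 219.0000°)
turn_left(85.3°): centre at ρ to the left, rotate +85.3° → (4.5810, -34.7662, 304.3000°)
turn_right(143.5°): centre at ρ to the right, rotate −143.5° → (-4.4623, -46.5731, 160.8000°)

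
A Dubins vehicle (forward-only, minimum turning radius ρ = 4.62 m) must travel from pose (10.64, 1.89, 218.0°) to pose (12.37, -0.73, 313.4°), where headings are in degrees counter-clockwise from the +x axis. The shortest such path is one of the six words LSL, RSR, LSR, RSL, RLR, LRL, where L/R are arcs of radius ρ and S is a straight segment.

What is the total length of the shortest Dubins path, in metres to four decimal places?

Let ψ = atan2(Δy, Δx) = atan2(-2.62, 1.73) = -56.5630° be the start→goal bearing.
Normalize: d = |goal − start| / ρ = 3.139634/4.62 = 0.679574, α = (θ_start − ψ) mod 360° = 274.5630° = 4.792028 rad, β = (θ_goal − ψ) mod 360° = 9.9630° = 0.173887 rad.
Common terms: sin α = -0.996830, cos α = 0.079555, sin β = 0.173012, cos β = 0.984920, cos(α−β) = -0.094108, d² = 0.461821. Work in radians in the unit-radius frame; every candidate has L = ρ·(t + p + q).
LSL: p² = 2 + d² − 2cos(α−β) + 2d(sin α − sin β) = 1.060048; p = √p² = 1.029586; φ = atan2(cos β − cos α, d + sin α − sin β) = 2.067102 rad; t = (φ − α) mod 2π = 3.558259 rad, q = (β − φ) mod 2π = 4.389971 rad → L = 4.62·(3.558259 + 1.029586 + 4.389971) = 4.62·8.977816 = 41.477508 m
RSR: p² = 2 + d² − 2cos(α−β) + 2d(sin β − sin α) = 4.240028; p = √p² = 2.059133; φ = atan2(cos α − cos β, d − sin α + sin β) = -0.455245 rad; t = (α − φ) mod 2π = 5.247273 rad, q = (φ − β) mod 2π = 5.654053 rad → L = 4.62·(5.247273 + 2.059133 + 5.654053) = 4.62·12.960459 = 59.877322 m
LSR: p² = d² − 2 + 2cos(α−β) + 2d(sin α + sin β) = -2.846087 < 0 → infeasible
RSL: p² = d² − 2 + 2cos(α−β) − 2d(sin α + sin β) = -0.606704 < 0 → infeasible
RLR: c = (6 − d² + 2cos(α−β) + 2d(sin α − sin β))/8 = 0.469996; p = 2π − arccos c = 5.201676 rad; φ = atan2(cos α − cos β, d − sin α + sin β) = -0.455245 rad; t = (α − φ + p/2) mod 2π = 1.564926 rad, q = (α − β − t + p) mod 2π = 1.971706 rad → L = 4.62·(1.564926 + 5.201676 + 1.971706) = 4.62·8.738307 = 40.370980 m
LRL: c = (6 − d² + 2cos(α−β) − 2d(sin α − sin β))/8 = 0.867494; p = 2π − arccos c = 5.762531 rad; φ = atan2(cos β − cos α, d + sin α − sin β) = 2.067102 rad; t = (φ − α + p/2) mod 2π = 0.156339 rad, q = (β − α − t + p) mod 2π = 0.988051 rad → L = 4.62·(0.156339 + 5.762531 + 0.988051) = 4.62·6.906921 = 31.909977 m
Shortest: LRL with L = 31.909977 m ≈ 31.9100 m

31.9100 m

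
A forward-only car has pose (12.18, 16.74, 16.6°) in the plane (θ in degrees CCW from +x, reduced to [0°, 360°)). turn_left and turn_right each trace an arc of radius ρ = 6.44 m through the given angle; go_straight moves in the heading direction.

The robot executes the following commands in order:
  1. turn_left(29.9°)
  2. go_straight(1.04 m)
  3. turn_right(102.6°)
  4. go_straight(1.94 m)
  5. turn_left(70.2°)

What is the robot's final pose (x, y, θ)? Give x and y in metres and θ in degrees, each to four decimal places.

(33.7403, 14.1275, 14.1000°)

set_pose: (x, y, θ) = (12.1800, 16.7400, 16.6000°), ρ = 6.44
turn_left(29.9°): centre at ρ to the left, rotate +29.9° → (15.0116, 18.4786, 46.5000°)
go_straight(1.04): x += 1.04·cos θ, y += 1.04·sin θ → (15.7275, 19.2330, 46.5000°)
turn_right(102.6°): centre at ρ to the right, rotate −102.6° → (25.7442, 18.3919, -56.1000° ≡ 303.9000°)
go_straight(1.94): x += 1.94·cos θ, y += 1.94·sin θ → (26.8262, 16.7816, 303.9000°)
turn_left(70.2°): centre at ρ to the left, rotate +70.2° → (33.7403, 14.1275, 374.1000° ≡ 14.1000°)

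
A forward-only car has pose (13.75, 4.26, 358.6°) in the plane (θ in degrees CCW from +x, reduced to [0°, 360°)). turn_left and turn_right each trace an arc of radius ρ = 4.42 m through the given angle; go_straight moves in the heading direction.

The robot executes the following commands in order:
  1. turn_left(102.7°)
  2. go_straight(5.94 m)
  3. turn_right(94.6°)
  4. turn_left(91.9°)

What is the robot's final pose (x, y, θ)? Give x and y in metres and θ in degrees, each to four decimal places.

set_pose: (x, y, θ) = (13.7500, 4.2600, 358.6000°), ρ = 4.42
turn_left(102.7°): centre at ρ to the left, rotate +102.7° → (18.1923, 9.5448, 461.3000° ≡ 101.3000°)
go_straight(5.94): x += 5.94·cos θ, y += 5.94·sin θ → (17.0284, 15.3696, 101.3000°)
turn_right(94.6°): centre at ρ to the right, rotate −94.6° → (20.8470, 20.6255, 6.7000°)
turn_left(91.9°): centre at ρ to the left, rotate +91.9° → (24.7016, 25.6763, 98.6000°)

(24.7016, 25.6763, 98.6000°)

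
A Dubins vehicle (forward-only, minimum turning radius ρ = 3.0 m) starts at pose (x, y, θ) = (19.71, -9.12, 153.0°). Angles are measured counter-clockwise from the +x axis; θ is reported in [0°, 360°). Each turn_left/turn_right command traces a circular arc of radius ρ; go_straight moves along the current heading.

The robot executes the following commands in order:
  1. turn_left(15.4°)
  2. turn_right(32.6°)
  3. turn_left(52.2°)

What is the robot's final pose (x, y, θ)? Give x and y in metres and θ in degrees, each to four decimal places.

(14.9540, -7.2462, 188.0000°)

set_pose: (x, y, θ) = (19.7100, -9.1200, 153.0000°), ρ = 3.0
turn_left(15.4°): centre at ρ to the left, rotate +15.4° → (18.9513, -8.8543, 168.4000°)
turn_right(32.6°): centre at ρ to the right, rotate −32.6° → (17.4630, -8.0663, 135.8000°)
turn_left(52.2°): centre at ρ to the left, rotate +52.2° → (14.9540, -7.2462, 188.0000°)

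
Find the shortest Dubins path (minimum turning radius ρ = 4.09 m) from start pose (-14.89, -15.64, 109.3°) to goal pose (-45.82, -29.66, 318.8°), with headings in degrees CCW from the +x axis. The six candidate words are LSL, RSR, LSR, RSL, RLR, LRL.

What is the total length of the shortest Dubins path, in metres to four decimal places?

41.1497 m

Let ψ = atan2(Δy, Δx) = atan2(-14.02, -30.93) = -155.6161° be the start→goal bearing.
Normalize: d = |goal − start| / ρ = 33.959171/4.09 = 8.302976, α = (θ_start − ψ) mod 360° = 264.9161° = 4.623658 rad, β = (θ_goal − ψ) mod 360° = 114.4161° = 1.996937 rad.
Common terms: sin α = -0.996066, cos α = -0.088615, sin β = 0.910568, cos β = -0.413360, cos(α−β) = -0.870356, d² = 68.939407. Work in radians in the unit-radius frame; every candidate has L = ρ·(t + p + q).
LSL: p² = 2 + d² − 2cos(α−β) + 2d(sin α − sin β) = 41.018653; p = √p² = 6.404581; φ = atan2(cos β − cos α, d + sin α − sin β) = -0.050727 rad; t = (φ − α) mod 2π = 1.608800 rad, q = (β − φ) mod 2π = 2.047664 rad → L = 4.09·(1.608800 + 6.404581 + 2.047664) = 4.09·10.061045 = 41.149676 m
RSR: p² = 2 + d² − 2cos(α−β) + 2d(sin β − sin α) = 104.341584; p = √p² = 10.214773; φ = atan2(cos α − cos β, d − sin α + sin β) = 0.031797 rad; t = (α − φ) mod 2π = 4.591861 rad, q = (φ − β) mod 2π = 4.318045 rad → L = 4.09·(4.591861 + 10.214773 + 4.318045) = 4.09·19.124679 = 78.219936 m
LSR: p² = d² − 2 + 2cos(α−β) + 2d(sin α + sin β) = 63.778914; p = √p² = 7.986170; φ = atan2(−cos α − cos β, d + sin α + sin β) − atan2(−2, p) = 0.306397 rad; t = (φ − α) mod 2π = 1.965924 rad, q = (φ − β) mod 2π = 4.592644 rad → L = 4.09·(1.965924 + 7.986170 + 4.592644) = 4.09·14.544738 = 59.487980 m
RSL: p² = d² − 2 + 2cos(α−β) − 2d(sin α + sin β) = 66.618477; p = √p² = 8.162014; φ = atan2(cos α + cos β, d − sin α − sin β) − atan2(2, p) = -0.300072 rad; t = (α − φ) mod 2π = 4.923730 rad, q = (β − φ) mod 2π = 2.297010 rad → L = 4.09·(4.923730 + 8.162014 + 2.297010) = 4.09·15.382755 = 62.915466 m
RLR: c = (6 − d² + 2cos(α−β) + 2d(sin α − sin β))/8 = -12.042698, |c| > 1 → infeasible
LRL: c = (6 − d² + 2cos(α−β) − 2d(sin α − sin β))/8 = -4.127332, |c| > 1 → infeasible
Shortest: LSL with L = 41.149676 m ≈ 41.1497 m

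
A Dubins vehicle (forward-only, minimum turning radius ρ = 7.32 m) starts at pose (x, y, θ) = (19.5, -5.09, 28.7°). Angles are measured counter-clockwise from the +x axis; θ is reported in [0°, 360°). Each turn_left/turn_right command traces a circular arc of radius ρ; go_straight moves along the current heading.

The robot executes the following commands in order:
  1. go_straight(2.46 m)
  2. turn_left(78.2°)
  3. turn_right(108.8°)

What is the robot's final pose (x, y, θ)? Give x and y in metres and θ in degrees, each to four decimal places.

(32.3930, 14.0839, 358.1000°)

set_pose: (x, y, θ) = (19.5000, -5.0900, 28.7000°), ρ = 7.32
go_straight(2.46): x += 2.46·cos θ, y += 2.46·sin θ → (21.6578, -3.9087, 28.7000°)
turn_left(78.2°): centre at ρ to the left, rotate +78.2° → (25.1464, 4.6400, 106.9000°)
turn_right(108.8°): centre at ρ to the right, rotate −108.8° → (32.3930, 14.0839, -1.9000° ≡ 358.1000°)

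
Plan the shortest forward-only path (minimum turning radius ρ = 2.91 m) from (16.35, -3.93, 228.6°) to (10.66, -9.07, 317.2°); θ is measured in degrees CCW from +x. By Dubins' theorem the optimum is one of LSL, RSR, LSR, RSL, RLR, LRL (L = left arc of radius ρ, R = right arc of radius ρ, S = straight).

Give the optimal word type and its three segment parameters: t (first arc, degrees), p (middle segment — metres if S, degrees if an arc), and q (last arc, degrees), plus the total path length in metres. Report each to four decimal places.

RLR: t = 102.4567°, p = 226.1105°, q = 35.0538°, L = 18.4680 m

Let ψ = atan2(Δy, Δx) = atan2(-5.14, -5.69) = -137.9073° be the start→goal bearing.
Normalize: d = |goal − start| / ρ = 7.667835/2.91 = 2.634995, α = (θ_start − ψ) mod 360° = 6.5073° = 0.113573 rad, β = (θ_goal − ψ) mod 360° = 95.1073° = 1.659935 rad.
Common terms: sin α = 0.113329, cos α = 0.993558, sin β = 0.996030, cos β = -0.089021, cos(α−β) = 0.024432, d² = 6.943199. Work in radians in the unit-radius frame; every candidate has L = ρ·(t + p + q).
LSL: p² = 2 + d² − 2cos(α−β) + 2d(sin α − sin β) = 4.242511; p = √p² = 2.059736; φ = atan2(cos β − cos α, d + sin α − sin β) = -0.553409 rad; t = (φ − α) mod 2π = 5.616203 rad, q = (β − φ) mod 2π = 2.213344 rad → L = 2.91·(5.616203 + 2.059736 + 2.213344) = 2.91·9.889283 = 28.777812 m
RSR: p² = 2 + d² − 2cos(α−β) + 2d(sin β − sin α) = 13.546158; p = √p² = 3.680511; φ = atan2(cos α − cos β, d − sin α + sin β) = 0.298553 rad; t = (α − φ) mod 2π = 6.098205 rad, q = (φ − β) mod 2π = 4.921804 rad → L = 2.91·(6.098205 + 3.680511 + 4.921804) = 2.91·14.700519 = 42.778512 m
LSR: p² = d² − 2 + 2cos(α−β) + 2d(sin α + sin β) = 10.838373; p = √p² = 3.292168; φ = atan2(−cos α − cos β, d + sin α + sin β) − atan2(−2, p) = 0.308885 rad; t = (φ − α) mod 2π = 0.195312 rad, q = (φ − β) mod 2π = 4.932136 rad → L = 2.91·(0.195312 + 3.292168 + 4.932136) = 2.91·8.419616 = 24.501084 m
RSL: p² = d² − 2 + 2cos(α−β) − 2d(sin α + sin β) = -0.854247 < 0 → infeasible
RLR: c = (6 − d² + 2cos(α−β) + 2d(sin α − sin β))/8 = -0.693270; p = 2π − arccos c = 3.946373 rad; φ = atan2(cos α − cos β, d − sin α + sin β) = 0.298553 rad; t = (α − φ + p/2) mod 2π = 1.788206 rad, q = (α − β − t + p) mod 2π = 0.611805 rad → L = 2.91·(1.788206 + 3.946373 + 0.611805) = 2.91·6.346384 = 18.467977 m
LRL: c = (6 − d² + 2cos(α−β) − 2d(sin α − sin β))/8 = 0.469686; p = 2π − arccos c = 5.201324 rad; φ = atan2(cos β − cos α, d + sin α − sin β) = -0.553409 rad; t = (φ − α + p/2) mod 2π = 1.933680 rad, q = (β − α − t + p) mod 2π = 4.814006 rad → L = 2.91·(1.933680 + 5.201324 + 4.814006) = 2.91·11.949010 = 34.771620 m
Shortest: RLR with L = 18.467977 m ≈ 18.4680 m
Convert RLR to answer units (arcs ×180/π): t = 1.788206·180/π = 102.4567°, p = 3.946373·180/π = 226.1105°, q = 0.611805·180/π = 35.0538°, L = 18.4680 m.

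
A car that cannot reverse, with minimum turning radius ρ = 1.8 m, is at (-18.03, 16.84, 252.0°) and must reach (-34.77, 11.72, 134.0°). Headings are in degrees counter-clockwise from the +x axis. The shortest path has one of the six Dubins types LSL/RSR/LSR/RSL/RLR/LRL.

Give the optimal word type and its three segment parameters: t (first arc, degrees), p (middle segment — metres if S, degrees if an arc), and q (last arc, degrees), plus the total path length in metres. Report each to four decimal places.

RSR: t = 54.1374°, p = 14.4288 m, q = 63.8626°, L = 18.1359 m

Let ψ = atan2(Δy, Δx) = atan2(-5.12, -16.74) = -162.9935° be the start→goal bearing.
Normalize: d = |goal − start| / ρ = 17.505485/1.8 = 9.725269, α = (θ_start − ψ) mod 360° = 54.9935° = 0.959818 rad, β = (θ_goal − ψ) mod 360° = 296.9935° = 5.183515 rad.
Common terms: sin α = 0.819087, cos α = 0.573669, sin β = -0.891058, cos β = 0.453890, cos(α−β) = -0.469472, d² = 94.580864. Work in radians in the unit-radius frame; every candidate has L = ρ·(t + p + q).
LSL: p² = 2 + d² − 2cos(α−β) + 2d(sin α − sin β) = 130.783050; p = √p² = 11.436042; φ = atan2(cos β − cos α, d + sin α − sin β) = -0.010474 rad; t = (φ − α) mod 2π = 5.312893 rad, q = (β − φ) mod 2π = 5.193989 rad → L = 1.8·(5.312893 + 11.436042 + 5.193989) = 1.8·21.942924 = 39.497263 m
RSR: p² = 2 + d² − 2cos(α−β) + 2d(sin β − sin α) = 64.256565; p = √p² = 8.016019; φ = atan2(cos α − cos β, d − sin α + sin β) = 0.014943 rad; t = (α − φ) mod 2π = 0.944875 rad, q = (φ − β) mod 2π = 1.114613 rad → L = 1.8·(0.944875 + 8.016019 + 1.114613) = 1.8·10.075508 = 18.135914 m
LSR: p² = d² − 2 + 2cos(α−β) + 2d(sin α + sin β) = 90.242054; p = √p² = 9.499582; φ = atan2(−cos α − cos β, d + sin α + sin β) − atan2(−2, p) = 0.101458 rad; t = (φ − α) mod 2π = 5.424825 rad, q = (φ − β) mod 2π = 1.201128 rad → L = 1.8·(5.424825 + 9.499582 + 1.201128) = 1.8·16.125536 = 29.025964 m
RSL: p² = d² − 2 + 2cos(α−β) − 2d(sin α + sin β) = 93.041788; p = √p² = 9.645817; φ = atan2(cos α + cos β, d − sin α − sin β) − atan2(2, p) = -0.099946 rad; t = (α − φ) mod 2π = 1.059764 rad, q = (β − φ) mod 2π = 5.283461 rad → L = 1.8·(1.059764 + 9.645817 + 5.283461) = 1.8·15.989043 = 28.780277 m
RLR: c = (6 − d² + 2cos(α−β) + 2d(sin α − sin β))/8 = -7.032071, |c| > 1 → infeasible
LRL: c = (6 − d² + 2cos(α−β) − 2d(sin α − sin β))/8 = -15.347881, |c| > 1 → infeasible
Shortest: RSR with L = 18.135914 m ≈ 18.1359 m
Convert RSR to answer units (arcs ×180/π): t = 0.944875·180/π = 54.1374°, p = ρ·p = 1.8·8.016019 = 14.4288 m, q = 1.114613·180/π = 63.8626°, L = 18.1359 m.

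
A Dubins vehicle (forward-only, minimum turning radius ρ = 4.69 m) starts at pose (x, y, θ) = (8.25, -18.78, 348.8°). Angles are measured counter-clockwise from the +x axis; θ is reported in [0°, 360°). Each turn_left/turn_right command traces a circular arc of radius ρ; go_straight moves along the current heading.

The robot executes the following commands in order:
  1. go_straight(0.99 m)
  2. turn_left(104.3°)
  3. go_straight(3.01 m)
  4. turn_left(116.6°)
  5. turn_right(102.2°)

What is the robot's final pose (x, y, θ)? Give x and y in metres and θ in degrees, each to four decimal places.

(0.8490, -4.6286, 107.5000°)

set_pose: (x, y, θ) = (8.2500, -18.7800, 348.8000°), ρ = 4.69
go_straight(0.99): x += 0.99·cos θ, y += 0.99·sin θ → (9.2211, -18.9723, 348.8000°)
turn_left(104.3°): centre at ρ to the left, rotate +104.3° → (14.8152, -14.1180, 453.1000° ≡ 93.1000°)
go_straight(3.01): x += 3.01·cos θ, y += 3.01·sin θ → (14.6525, -11.1124, 93.1000°)
turn_left(116.6°): centre at ρ to the left, rotate +116.6° → (7.6456, -7.2921, 209.7000°)
turn_right(102.2°): centre at ρ to the right, rotate −102.2° → (0.8490, -4.6286, 107.5000°)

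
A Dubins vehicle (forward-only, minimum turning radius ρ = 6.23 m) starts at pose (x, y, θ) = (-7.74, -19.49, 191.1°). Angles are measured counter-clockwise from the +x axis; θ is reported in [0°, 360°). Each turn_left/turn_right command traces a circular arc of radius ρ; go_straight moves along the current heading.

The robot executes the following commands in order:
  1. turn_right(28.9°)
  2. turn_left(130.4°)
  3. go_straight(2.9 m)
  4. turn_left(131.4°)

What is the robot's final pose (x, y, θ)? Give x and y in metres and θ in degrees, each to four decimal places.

set_pose: (x, y, θ) = (-7.7400, -19.4900, 191.1000°), ρ = 6.23
turn_right(28.9°): centre at ρ to the right, rotate −28.9° → (-10.8439, -19.3083, 162.2000°)
turn_left(130.4°): centre at ρ to the left, rotate +130.4° → (-18.5000, -27.6342, 292.6000°)
go_straight(2.9): x += 2.9·cos θ, y += 2.9·sin θ → (-17.3855, -30.3115, 292.6000°)
turn_left(131.4°): centre at ρ to the left, rotate +131.4° → (-6.0344, -30.6484, 424.0000° ≡ 64.0000°)

(-6.0344, -30.6484, 64.0000°)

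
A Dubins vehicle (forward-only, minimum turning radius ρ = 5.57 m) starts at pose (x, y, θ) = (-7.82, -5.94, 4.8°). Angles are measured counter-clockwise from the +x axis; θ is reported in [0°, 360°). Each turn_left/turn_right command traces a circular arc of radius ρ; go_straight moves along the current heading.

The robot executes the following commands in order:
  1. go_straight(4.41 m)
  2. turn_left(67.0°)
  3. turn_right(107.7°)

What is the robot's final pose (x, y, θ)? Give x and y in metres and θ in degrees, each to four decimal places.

set_pose: (x, y, θ) = (-7.8200, -5.9400, 4.8000°), ρ = 5.57
go_straight(4.41): x += 4.41·cos θ, y += 4.41·sin θ → (-3.4255, -5.5710, 4.8000°)
turn_left(67.0°): centre at ρ to the left, rotate +67.0° → (1.3998, -1.7602, 71.8000°)
turn_right(107.7°): centre at ρ to the right, rotate −107.7° → (9.9572, 1.0120, -35.9000° ≡ 324.1000°)

(9.9572, 1.0120, 324.1000°)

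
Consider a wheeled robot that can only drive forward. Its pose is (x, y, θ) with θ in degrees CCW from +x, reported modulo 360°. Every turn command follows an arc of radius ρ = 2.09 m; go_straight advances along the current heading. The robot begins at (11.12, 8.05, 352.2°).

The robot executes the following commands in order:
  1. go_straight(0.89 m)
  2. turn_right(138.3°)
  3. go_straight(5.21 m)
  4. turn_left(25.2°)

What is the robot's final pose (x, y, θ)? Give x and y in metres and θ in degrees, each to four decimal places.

(7.9318, 0.5565, 239.1000°)

set_pose: (x, y, θ) = (11.1200, 8.0500, 352.2000°), ρ = 2.09
go_straight(0.89): x += 0.89·cos θ, y += 0.89·sin θ → (12.0018, 7.9292, 352.2000°)
turn_right(138.3°): centre at ρ to the right, rotate −138.3° → (12.8838, 4.1238, 213.9000°)
go_straight(5.21): x += 5.21·cos θ, y += 5.21·sin θ → (8.5594, 1.2180, 213.9000°)
turn_left(25.2°): centre at ρ to the left, rotate +25.2° → (7.9318, 0.5565, 239.1000°)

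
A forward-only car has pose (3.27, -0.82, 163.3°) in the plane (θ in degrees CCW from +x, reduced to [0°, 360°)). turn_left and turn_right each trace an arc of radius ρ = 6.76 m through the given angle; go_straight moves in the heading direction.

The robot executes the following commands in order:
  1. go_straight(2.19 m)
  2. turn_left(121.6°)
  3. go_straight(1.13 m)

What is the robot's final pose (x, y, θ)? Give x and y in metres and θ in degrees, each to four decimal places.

set_pose: (x, y, θ) = (3.2700, -0.8200, 163.3000°), ρ = 6.76
go_straight(2.19): x += 2.19·cos θ, y += 2.19·sin θ → (1.1724, -0.1907, 163.3000°)
turn_left(121.6°): centre at ρ to the left, rotate +121.6° → (-7.3029, -8.4038, 284.9000°)
go_straight(1.13): x += 1.13·cos θ, y += 1.13·sin θ → (-7.0123, -9.4958, 284.9000°)

(-7.0123, -9.4958, 284.9000°)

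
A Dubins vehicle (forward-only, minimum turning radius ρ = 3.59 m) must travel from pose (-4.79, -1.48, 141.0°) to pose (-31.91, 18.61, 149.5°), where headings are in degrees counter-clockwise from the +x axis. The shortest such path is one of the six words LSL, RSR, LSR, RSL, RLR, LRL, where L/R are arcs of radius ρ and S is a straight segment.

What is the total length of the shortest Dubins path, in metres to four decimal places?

33.7513 m

Let ψ = atan2(Δy, Δx) = atan2(20.09, -27.12) = 143.4696° be the start→goal bearing.
Normalize: d = |goal − start| / ρ = 33.750593/3.59 = 9.401279, α = (θ_start − ψ) mod 360° = 357.5304° = 6.240082 rad, β = (θ_goal − ψ) mod 360° = 6.0304° = 0.105250 rad.
Common terms: sin α = -0.043090, cos α = 0.999071, sin β = 0.105056, cos β = 0.994466, cos(α−β) = 0.989016, d² = 88.384052. Work in radians in the unit-radius frame; every candidate has L = ρ·(t + p + q).
LSL: p² = 2 + d² − 2cos(α−β) + 2d(sin α − sin β) = 85.620507; p = √p² = 9.253135; φ = atan2(cos β − cos α, d + sin α − sin β) = -0.000498 rad; t = (φ − α) mod 2π = 0.042606 rad, q = (β − φ) mod 2π = 0.105747 rad → L = 3.59·(0.042606 + 9.253135 + 0.105747) = 3.59·9.401488 = 33.751342 m
RSR: p² = 2 + d² − 2cos(α−β) + 2d(sin β − sin α) = 91.191533; p = √p² = 9.549426; φ = atan2(cos α − cos β, d − sin α + sin β) = 0.000482 rad; t = (α − φ) mod 2π = 6.239600 rad, q = (φ − β) mod 2π = 6.178418 rad → L = 3.59·(6.239600 + 9.549426 + 6.178418) = 3.59·21.967443 = 78.863122 m
LSR: p² = d² − 2 + 2cos(α−β) + 2d(sin α + sin β) = 89.527199; p = √p² = 9.461881; φ = atan2(−cos α − cos β, d + sin α + sin β) − atan2(−2, p) = 0.000683 rad; t = (φ − α) mod 2π = 0.043786 rad, q = (φ − β) mod 2π = 6.178618 rad → L = 3.59·(0.043786 + 9.461881 + 6.178618) = 3.59·15.684286 = 56.306586 m
RSL: p² = d² − 2 + 2cos(α−β) − 2d(sin α + sin β) = 87.196968; p = √p² = 9.337932; φ = atan2(cos α + cos β, d − sin α − sin β) − atan2(2, p) = -0.000692 rad; t = (α − φ) mod 2π = 6.240774 rad, q = (β − φ) mod 2π = 0.105942 rad → L = 3.59·(6.240774 + 9.337932 + 0.105942) = 3.59·15.684648 = 56.307885 m
RLR: c = (6 − d² + 2cos(α−β) + 2d(sin α − sin β))/8 = -10.398942, |c| > 1 → infeasible
LRL: c = (6 − d² + 2cos(α−β) − 2d(sin α − sin β))/8 = -9.702563, |c| > 1 → infeasible
Shortest: LSL with L = 33.751342 m ≈ 33.7513 m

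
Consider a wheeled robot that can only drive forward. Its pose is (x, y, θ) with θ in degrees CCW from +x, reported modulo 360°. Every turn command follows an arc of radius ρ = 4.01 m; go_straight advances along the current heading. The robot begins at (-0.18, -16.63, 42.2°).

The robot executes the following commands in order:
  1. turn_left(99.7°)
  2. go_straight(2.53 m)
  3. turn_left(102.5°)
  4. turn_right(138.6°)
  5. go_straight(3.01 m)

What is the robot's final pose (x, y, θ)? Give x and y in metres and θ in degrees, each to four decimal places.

(-16.7753, -6.8285, 105.8000°)

set_pose: (x, y, θ) = (-0.1800, -16.6300, 42.2000°), ρ = 4.01
turn_left(99.7°): centre at ρ to the left, rotate +99.7° → (-0.3993, -10.5038, 141.9000°)
go_straight(2.53): x += 2.53·cos θ, y += 2.53·sin θ → (-2.3902, -8.9427, 141.9000°)
turn_left(102.5°): centre at ρ to the left, rotate +102.5° → (-8.4809, -10.3656, 244.4000°)
turn_right(138.6°): centre at ρ to the right, rotate −138.6° → (-15.9557, -9.7248, 105.8000°)
go_straight(3.01): x += 3.01·cos θ, y += 3.01·sin θ → (-16.7753, -6.8285, 105.8000°)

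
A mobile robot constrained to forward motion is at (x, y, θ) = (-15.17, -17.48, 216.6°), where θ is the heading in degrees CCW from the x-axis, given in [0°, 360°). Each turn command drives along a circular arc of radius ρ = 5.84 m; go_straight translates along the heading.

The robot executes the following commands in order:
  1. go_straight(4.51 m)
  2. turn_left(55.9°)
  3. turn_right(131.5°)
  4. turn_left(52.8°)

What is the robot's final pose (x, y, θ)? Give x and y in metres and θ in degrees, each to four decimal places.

(-35.7211, -28.7725, 193.8000°)

set_pose: (x, y, θ) = (-15.1700, -17.4800, 216.6000°), ρ = 5.84
go_straight(4.51): x += 4.51·cos θ, y += 4.51·sin θ → (-18.7907, -20.1690, 216.6000°)
turn_left(55.9°): centre at ρ to the left, rotate +55.9° → (-21.1432, -25.1122, 272.5000°)
turn_right(131.5°): centre at ρ to the right, rotate −131.5° → (-30.6529, -29.9054, 141.0000°)
turn_left(52.8°): centre at ρ to the left, rotate +52.8° → (-35.7211, -28.7725, 193.8000°)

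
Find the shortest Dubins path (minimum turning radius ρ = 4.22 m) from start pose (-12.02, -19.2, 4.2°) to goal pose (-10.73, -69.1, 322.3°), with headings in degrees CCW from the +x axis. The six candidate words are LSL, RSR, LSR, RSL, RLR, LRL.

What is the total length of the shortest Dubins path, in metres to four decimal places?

53.4247 m

Let ψ = atan2(Δy, Δx) = atan2(-49.90, 1.29) = -88.5191° be the start→goal bearing.
Normalize: d = |goal − start| / ρ = 49.916672/4.22 = 11.828595, α = (θ_start − ψ) mod 360° = 92.7191° = 1.618254 rad, β = (θ_goal − ψ) mod 360° = 50.8191° = 0.886961 rad.
Common terms: sin α = 0.998874, cos α = -0.047440, sin β = 0.775156, cos β = 0.631770, cos(α−β) = 0.744312, d² = 139.915663. Work in radians in the unit-radius frame; every candidate has L = ρ·(t + p + q).
LSL: p² = 2 + d² − 2cos(α−β) + 2d(sin α − sin β) = 145.719593; p = √p² = 12.071437; φ = atan2(cos β − cos α, d + sin α − sin β) = 0.056296 rad; t = (φ − α) mod 2π = 4.721227 rad, q = (β − φ) mod 2π = 0.830666 rad → L = 4.22·(4.721227 + 12.071437 + 0.830666) = 4.22·17.623329 = 74.370450 m
RSR: p² = 2 + d² − 2cos(α−β) + 2d(sin β − sin α) = 135.134488; p = √p² = 11.624736; φ = atan2(cos α − cos β, d − sin α + sin β) = -0.058461 rad; t = (α − φ) mod 2π = 1.676716 rad, q = (φ − β) mod 2π = 5.337763 rad → L = 4.22·(1.676716 + 11.624736 + 5.337763) = 4.22·18.639214 = 78.657484 m
LSR: p² = d² − 2 + 2cos(α−β) + 2d(sin α + sin β) = 181.372843; p = √p² = 13.467474; φ = atan2(−cos α − cos β, d + sin α + sin β) − atan2(−2, p) = 0.104498 rad; t = (φ − α) mod 2π = 4.769429 rad, q = (φ − β) mod 2π = 5.500722 rad → L = 4.22·(4.769429 + 13.467474 + 5.500722) = 4.22·23.737624 = 100.172773 m
RSL: p² = d² − 2 + 2cos(α−β) − 2d(sin α + sin β) = 97.435730; p = √p² = 9.870954; φ = atan2(cos α + cos β, d − sin α − sin β) − atan2(2, p) = -0.141858 rad; t = (α − φ) mod 2π = 1.760112 rad, q = (β − φ) mod 2π = 1.028819 rad → L = 4.22·(1.760112 + 9.870954 + 1.028819) = 4.22·12.659885 = 53.424714 m
RLR: c = (6 − d² + 2cos(α−β) + 2d(sin α − sin β))/8 = -15.891811, |c| > 1 → infeasible
LRL: c = (6 − d² + 2cos(α−β) − 2d(sin α − sin β))/8 = -17.214949, |c| > 1 → infeasible
Shortest: RSL with L = 53.424714 m ≈ 53.4247 m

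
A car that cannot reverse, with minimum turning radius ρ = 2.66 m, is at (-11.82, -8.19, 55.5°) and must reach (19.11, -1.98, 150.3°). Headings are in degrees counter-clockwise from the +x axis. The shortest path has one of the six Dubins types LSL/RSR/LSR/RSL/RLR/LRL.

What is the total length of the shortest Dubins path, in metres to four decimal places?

36.9745 m

Let ψ = atan2(Δy, Δx) = atan2(6.21, 30.93) = 11.3527° be the start→goal bearing.
Normalize: d = |goal − start| / ρ = 31.547250/2.66 = 11.859869, α = (θ_start − ψ) mod 360° = 44.1473° = 0.770516 rad, β = (θ_goal − ψ) mod 360° = 138.9473° = 2.425088 rad.
Common terms: sin α = 0.696506, cos α = 0.717551, sin β = 0.656753, cos β = -0.754106, cos(α−β) = -0.083678, d² = 140.656481. Work in radians in the unit-radius frame; every candidate has L = ρ·(t + p + q).
LSL: p² = 2 + d² − 2cos(α−β) + 2d(sin α − sin β) = 143.766771; p = √p² = 11.990278; φ = atan2(cos β − cos α, d + sin α − sin β) = -0.123048 rad; t = (φ − α) mod 2π = 5.389621 rad, q = (β − φ) mod 2π = 2.548136 rad → L = 2.66·(5.389621 + 11.990278 + 2.548136) = 2.66·19.928036 = 53.008575 m
RSR: p² = 2 + d² − 2cos(α−β) + 2d(sin β − sin α) = 141.880903; p = √p² = 11.911377; φ = atan2(cos α − cos β, d − sin α + sin β) = 0.123867 rad; t = (α − φ) mod 2π = 0.646649 rad, q = (φ − β) mod 2π = 3.981964 rad → L = 2.66·(0.646649 + 11.911377 + 3.981964) = 2.66·16.539990 = 43.996374 m
LSR: p² = d² − 2 + 2cos(α−β) + 2d(sin α + sin β) = 170.588057; p = √p² = 13.060936; φ = atan2(−cos α − cos β, d + sin α + sin β) − atan2(−2, p) = 0.154715 rad; t = (φ − α) mod 2π = 5.667384 rad, q = (φ − β) mod 2π = 4.012812 rad → L = 2.66·(5.667384 + 13.060936 + 4.012812) = 2.66·22.741132 = 60.491410 m
RSL: p² = d² − 2 + 2cos(α−β) − 2d(sin α + sin β) = 106.390194; p = √p² = 10.314562; φ = atan2(cos α + cos β, d − sin α − sin β) − atan2(2, p) = -0.195003 rad; t = (α − φ) mod 2π = 0.965519 rad, q = (β − φ) mod 2π = 2.620091 rad → L = 2.66·(0.965519 + 10.314562 + 2.620091) = 2.66·13.900173 = 36.974460 m
RLR: c = (6 − d² + 2cos(α−β) + 2d(sin α − sin β))/8 = -16.735113, |c| > 1 → infeasible
LRL: c = (6 − d² + 2cos(α−β) − 2d(sin α − sin β))/8 = -16.970846, |c| > 1 → infeasible
Shortest: RSL with L = 36.974460 m ≈ 36.9745 m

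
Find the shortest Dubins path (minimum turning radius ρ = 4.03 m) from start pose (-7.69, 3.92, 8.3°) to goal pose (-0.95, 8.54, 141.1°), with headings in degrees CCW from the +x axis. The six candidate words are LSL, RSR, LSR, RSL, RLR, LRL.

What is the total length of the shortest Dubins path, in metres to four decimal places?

23.0159 m

Let ψ = atan2(Δy, Δx) = atan2(4.62, 6.74) = 34.4291° be the start→goal bearing.
Normalize: d = |goal − start| / ρ = 8.171414/4.03 = 2.027646, α = (θ_start − ψ) mod 360° = 333.8709° = 5.827147 rad, β = (θ_goal − ψ) mod 360° = 106.6709° = 1.861759 rad.
Common terms: sin α = -0.440395, cos α = 0.897804, sin β = 0.957968, cos β = -0.286874, cos(α−β) = -0.679441, d² = 4.111349. Work in radians in the unit-radius frame; every candidate has L = ρ·(t + p + q).
LSL: p² = 2 + d² − 2cos(α−β) + 2d(sin α − sin β) = 1.799461; p = √p² = 1.341440; φ = atan2(cos β − cos α, d + sin α − sin β) = -1.082513 rad; t = (φ − α) mod 2π = 5.656710 rad, q = (β − φ) mod 2π = 2.944272 rad → L = 4.03·(5.656710 + 1.341440 + 2.944272) = 4.03·9.942422 = 40.067962 m
RSR: p² = 2 + d² − 2cos(α−β) + 2d(sin β − sin α) = 13.141002; p = √p² = 3.625052; φ = atan2(cos α − cos β, d − sin α + sin β) = 0.332919 rad; t = (α − φ) mod 2π = 5.494228 rad, q = (φ − β) mod 2π = 4.754346 rad → L = 4.03·(5.494228 + 3.625052 + 4.754346) = 4.03·13.873625 = 55.910710 m
LSR: p² = d² − 2 + 2cos(α−β) + 2d(sin α + sin β) = 2.851377; p = √p² = 1.688602; φ = atan2(−cos α − cos β, d + sin α + sin β) − atan2(−2, p) = 0.634046 rad; t = (φ − α) mod 2π = 1.090085 rad, q = (φ − β) mod 2π = 5.055473 rad → L = 4.03·(1.090085 + 1.688602 + 5.055473) = 4.03·7.834160 = 31.571665 m
RSL: p² = d² − 2 + 2cos(α−β) − 2d(sin α + sin β) = -1.346445 < 0 → infeasible
RLR: c = (6 − d² + 2cos(α−β) + 2d(sin α − sin β))/8 = -0.642625; p = 2π − arccos c = 4.014469 rad; φ = atan2(cos α − cos β, d − sin α + sin β) = 0.332919 rad; t = (α − φ + p/2) mod 2π = 1.218277 rad, q = (α − β − t + p) mod 2π = 0.478395 rad → L = 4.03·(1.218277 + 4.014469 + 0.478395) = 4.03·5.711141 = 23.015899 m
LRL: c = (6 − d² + 2cos(α−β) − 2d(sin α − sin β))/8 = 0.775067; p = 2π − arccos c = 5.599211 rad; φ = atan2(cos β − cos α, d + sin α − sin β) = -1.082513 rad; t = (φ − α + p/2) mod 2π = 2.173130 rad, q = (β − α − t + p) mod 2π = 5.743878 rad → L = 4.03·(2.173130 + 5.599211 + 5.743878) = 4.03·13.516219 = 54.470362 m
Shortest: RLR with L = 23.015899 m ≈ 23.0159 m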